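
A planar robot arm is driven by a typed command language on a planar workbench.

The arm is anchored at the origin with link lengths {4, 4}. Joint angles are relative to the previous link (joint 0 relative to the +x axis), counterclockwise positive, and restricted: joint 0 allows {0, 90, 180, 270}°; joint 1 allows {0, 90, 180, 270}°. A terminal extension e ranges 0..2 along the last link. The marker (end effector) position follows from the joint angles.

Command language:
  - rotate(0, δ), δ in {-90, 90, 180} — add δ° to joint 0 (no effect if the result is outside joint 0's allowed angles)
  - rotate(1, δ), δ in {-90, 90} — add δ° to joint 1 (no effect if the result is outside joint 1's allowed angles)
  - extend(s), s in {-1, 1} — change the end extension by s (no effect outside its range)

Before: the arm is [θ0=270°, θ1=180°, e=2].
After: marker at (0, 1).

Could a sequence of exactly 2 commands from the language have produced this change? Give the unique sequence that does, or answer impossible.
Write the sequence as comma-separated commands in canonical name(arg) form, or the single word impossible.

key: running extend(-1) before extend(1) would end elsewhere — order is forced
begin: [θ0=270°, θ1=180°, e=2]
step 1 (extend(1)): [θ0=270°, θ1=180°, e=2]
step 2 (extend(-1)): [θ0=270°, θ1=180°, e=1]
no rival 2-sequence matches.

extend(1), extend(-1)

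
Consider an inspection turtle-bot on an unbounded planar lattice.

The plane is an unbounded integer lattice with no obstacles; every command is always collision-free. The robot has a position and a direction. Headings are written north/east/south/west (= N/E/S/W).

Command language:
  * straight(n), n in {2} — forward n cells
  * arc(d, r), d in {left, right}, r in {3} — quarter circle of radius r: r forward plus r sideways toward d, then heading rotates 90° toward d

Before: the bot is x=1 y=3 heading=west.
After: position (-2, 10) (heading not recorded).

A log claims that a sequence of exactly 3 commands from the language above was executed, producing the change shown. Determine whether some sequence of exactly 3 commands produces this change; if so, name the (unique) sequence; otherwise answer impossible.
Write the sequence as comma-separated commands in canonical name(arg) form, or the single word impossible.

key: running straight(2) before arc(right, 3) would end elsewhere — order is forced
initial: x=1 y=3 heading=west
1. arc(right, 3) → x=-2 y=6 heading=north
2. straight(2) → x=-2 y=8 heading=north
3. straight(2) → x=-2 y=10 heading=north
all 27 alternatives checked — unique.

arc(right, 3), straight(2), straight(2)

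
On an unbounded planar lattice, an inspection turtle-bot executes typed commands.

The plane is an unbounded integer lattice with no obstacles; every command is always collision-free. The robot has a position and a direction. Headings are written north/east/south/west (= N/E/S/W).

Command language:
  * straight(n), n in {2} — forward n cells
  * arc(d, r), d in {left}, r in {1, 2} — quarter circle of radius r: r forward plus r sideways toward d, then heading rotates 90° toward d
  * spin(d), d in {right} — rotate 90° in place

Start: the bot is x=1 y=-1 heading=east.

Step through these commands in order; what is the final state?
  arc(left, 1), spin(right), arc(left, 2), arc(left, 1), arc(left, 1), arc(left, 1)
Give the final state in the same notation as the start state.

t0: x=1 y=-1 heading=east
[1] after arc(left, 1): x=2 y=0 heading=north
[2] after spin(right): x=2 y=0 heading=east
[3] after arc(left, 2): x=4 y=2 heading=north
[4] after arc(left, 1): x=3 y=3 heading=west
[5] after arc(left, 1): x=2 y=2 heading=south
[6] after arc(left, 1): x=3 y=1 heading=east

x=3 y=1 heading=east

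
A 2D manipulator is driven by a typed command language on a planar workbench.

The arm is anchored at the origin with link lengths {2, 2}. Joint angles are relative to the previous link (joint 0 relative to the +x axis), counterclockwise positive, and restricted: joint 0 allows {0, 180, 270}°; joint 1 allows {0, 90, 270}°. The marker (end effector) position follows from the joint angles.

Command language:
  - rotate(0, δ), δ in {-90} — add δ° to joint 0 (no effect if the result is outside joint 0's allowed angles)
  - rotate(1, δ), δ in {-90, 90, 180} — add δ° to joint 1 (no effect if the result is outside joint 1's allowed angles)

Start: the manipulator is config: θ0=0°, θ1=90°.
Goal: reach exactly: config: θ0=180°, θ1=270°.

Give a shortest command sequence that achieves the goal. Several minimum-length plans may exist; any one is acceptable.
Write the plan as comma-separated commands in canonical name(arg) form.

start: config: θ0=0°, θ1=90°
[1] after rotate(0, -90): config: θ0=270°, θ1=90°
[2] after rotate(0, -90): config: θ0=180°, θ1=90°
[3] after rotate(1, 180): config: θ0=180°, θ1=270°
minimal: 3 command(s), checked below 3.

rotate(0, -90), rotate(0, -90), rotate(1, 180)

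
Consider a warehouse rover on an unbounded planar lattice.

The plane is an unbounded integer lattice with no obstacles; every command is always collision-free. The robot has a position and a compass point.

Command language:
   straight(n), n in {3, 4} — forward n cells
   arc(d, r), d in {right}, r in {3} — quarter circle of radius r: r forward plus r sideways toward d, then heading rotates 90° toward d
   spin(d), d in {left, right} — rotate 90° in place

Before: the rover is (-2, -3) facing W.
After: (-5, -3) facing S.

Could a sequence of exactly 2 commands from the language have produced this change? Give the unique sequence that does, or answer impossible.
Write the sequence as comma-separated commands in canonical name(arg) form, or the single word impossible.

key: position moved to (-5,-3) AND the heading swung to S — translation plus rotation needed
initial: (-2, -3) facing W
step 1 (straight(3)): (-5, -3) facing W
step 2 (spin(left)): (-5, -3) facing S
all 25 alternatives checked — unique.

straight(3), spin(left)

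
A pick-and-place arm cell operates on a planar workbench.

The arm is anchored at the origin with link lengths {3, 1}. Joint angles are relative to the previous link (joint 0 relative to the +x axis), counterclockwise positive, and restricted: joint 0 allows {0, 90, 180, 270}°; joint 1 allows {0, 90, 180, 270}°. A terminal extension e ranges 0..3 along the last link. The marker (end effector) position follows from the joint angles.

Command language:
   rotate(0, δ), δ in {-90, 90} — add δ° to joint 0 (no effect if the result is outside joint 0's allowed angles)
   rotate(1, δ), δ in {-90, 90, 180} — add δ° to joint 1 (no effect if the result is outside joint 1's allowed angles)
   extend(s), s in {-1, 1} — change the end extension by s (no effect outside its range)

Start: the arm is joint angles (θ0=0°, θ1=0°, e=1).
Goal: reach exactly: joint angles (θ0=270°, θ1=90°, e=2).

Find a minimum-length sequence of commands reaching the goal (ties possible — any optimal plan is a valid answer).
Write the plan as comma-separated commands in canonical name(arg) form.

from: joint angles (θ0=0°, θ1=0°, e=1)
step 1 (rotate(0, -90)): joint angles (θ0=270°, θ1=0°, e=1)
step 2 (rotate(1, 90)): joint angles (θ0=270°, θ1=90°, e=1)
step 3 (extend(1)): joint angles (θ0=270°, θ1=90°, e=2)
minimal: 3 command(s), checked below 3.

rotate(0, -90), rotate(1, 90), extend(1)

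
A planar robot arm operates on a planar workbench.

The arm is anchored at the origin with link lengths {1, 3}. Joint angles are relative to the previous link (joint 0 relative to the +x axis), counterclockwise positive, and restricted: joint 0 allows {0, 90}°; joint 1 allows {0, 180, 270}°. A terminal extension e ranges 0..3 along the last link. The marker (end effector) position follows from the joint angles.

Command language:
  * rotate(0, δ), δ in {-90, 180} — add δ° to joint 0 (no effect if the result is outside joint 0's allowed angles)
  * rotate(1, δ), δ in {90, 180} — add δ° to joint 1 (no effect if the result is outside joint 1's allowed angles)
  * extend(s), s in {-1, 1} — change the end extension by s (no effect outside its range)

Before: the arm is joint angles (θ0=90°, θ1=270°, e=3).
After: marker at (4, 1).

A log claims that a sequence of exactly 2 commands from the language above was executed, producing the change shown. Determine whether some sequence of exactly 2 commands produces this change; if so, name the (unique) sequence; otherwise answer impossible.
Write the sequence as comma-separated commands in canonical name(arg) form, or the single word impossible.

extend(-1), extend(-1)

start: joint angles (θ0=90°, θ1=270°, e=3)
t=1 extend(-1) ⇒ joint angles (θ0=90°, θ1=270°, e=2)
t=2 extend(-1) ⇒ joint angles (θ0=90°, θ1=270°, e=1)
no rival 2-sequence matches.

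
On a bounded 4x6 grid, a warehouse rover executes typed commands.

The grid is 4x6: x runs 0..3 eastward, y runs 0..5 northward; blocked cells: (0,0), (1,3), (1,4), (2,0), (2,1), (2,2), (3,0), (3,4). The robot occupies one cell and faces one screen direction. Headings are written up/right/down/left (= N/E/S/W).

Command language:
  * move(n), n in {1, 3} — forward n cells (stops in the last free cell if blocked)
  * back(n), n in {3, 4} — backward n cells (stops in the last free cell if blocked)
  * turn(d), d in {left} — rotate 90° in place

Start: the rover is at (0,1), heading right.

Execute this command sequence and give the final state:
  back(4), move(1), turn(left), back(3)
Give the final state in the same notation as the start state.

at (1,0), heading up

t0: at (0,1), heading right
t=1 back(4) ⇒ at (0,1), heading right
t=2 move(1) ⇒ at (1,1), heading right
t=3 turn(left) ⇒ at (1,1), heading up
t=4 back(3) ⇒ at (1,0), heading up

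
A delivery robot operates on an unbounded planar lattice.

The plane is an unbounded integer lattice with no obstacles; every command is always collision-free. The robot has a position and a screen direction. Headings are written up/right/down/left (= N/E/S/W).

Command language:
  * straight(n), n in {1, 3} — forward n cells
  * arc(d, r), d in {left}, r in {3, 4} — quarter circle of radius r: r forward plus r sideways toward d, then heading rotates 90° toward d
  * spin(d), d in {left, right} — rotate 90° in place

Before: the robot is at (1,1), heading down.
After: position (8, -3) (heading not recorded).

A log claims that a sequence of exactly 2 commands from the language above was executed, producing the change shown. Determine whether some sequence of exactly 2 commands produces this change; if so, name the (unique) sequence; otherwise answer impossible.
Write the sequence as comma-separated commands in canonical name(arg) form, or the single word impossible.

key: order matters: swapping arc(left, 4) and straight(3) lands elsewhere
t0: at (1,1), heading down
[1] after arc(left, 4): at (5,-3), heading right
[2] after straight(3): at (8,-3), heading right
all 36 alternatives checked — unique.

arc(left, 4), straight(3)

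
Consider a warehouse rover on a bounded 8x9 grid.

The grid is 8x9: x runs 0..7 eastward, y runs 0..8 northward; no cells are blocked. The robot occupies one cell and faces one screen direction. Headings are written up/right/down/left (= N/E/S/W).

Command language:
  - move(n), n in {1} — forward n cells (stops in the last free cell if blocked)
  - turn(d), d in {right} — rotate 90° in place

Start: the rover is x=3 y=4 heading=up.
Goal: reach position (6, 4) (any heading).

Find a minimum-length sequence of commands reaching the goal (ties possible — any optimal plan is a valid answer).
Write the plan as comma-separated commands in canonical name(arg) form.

from: x=3 y=4 heading=up
step 1 (turn(right)): x=3 y=4 heading=right
step 2 (move(1)): x=4 y=4 heading=right
step 3 (move(1)): x=5 y=4 heading=right
step 4 (move(1)): x=6 y=4 heading=right
minimal: 4 command(s), checked below 4.

turn(right), move(1), move(1), move(1)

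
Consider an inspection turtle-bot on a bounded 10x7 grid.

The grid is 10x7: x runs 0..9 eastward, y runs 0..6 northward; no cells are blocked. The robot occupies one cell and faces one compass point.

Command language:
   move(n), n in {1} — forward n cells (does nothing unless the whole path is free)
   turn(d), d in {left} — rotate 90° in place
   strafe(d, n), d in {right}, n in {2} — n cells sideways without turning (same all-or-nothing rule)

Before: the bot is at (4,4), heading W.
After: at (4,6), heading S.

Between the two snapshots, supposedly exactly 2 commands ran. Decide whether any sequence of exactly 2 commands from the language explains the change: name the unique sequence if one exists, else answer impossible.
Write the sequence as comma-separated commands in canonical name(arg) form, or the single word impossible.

strafe(right, 2), turn(left)

key: cell and facing (now S) both changed — the 2 commands mix motion and turning
from: at (4,4), heading W
[1] after strafe(right, 2): at (4,6), heading W
[2] after turn(left): at (4,6), heading S
no other 2-command option fits: unique.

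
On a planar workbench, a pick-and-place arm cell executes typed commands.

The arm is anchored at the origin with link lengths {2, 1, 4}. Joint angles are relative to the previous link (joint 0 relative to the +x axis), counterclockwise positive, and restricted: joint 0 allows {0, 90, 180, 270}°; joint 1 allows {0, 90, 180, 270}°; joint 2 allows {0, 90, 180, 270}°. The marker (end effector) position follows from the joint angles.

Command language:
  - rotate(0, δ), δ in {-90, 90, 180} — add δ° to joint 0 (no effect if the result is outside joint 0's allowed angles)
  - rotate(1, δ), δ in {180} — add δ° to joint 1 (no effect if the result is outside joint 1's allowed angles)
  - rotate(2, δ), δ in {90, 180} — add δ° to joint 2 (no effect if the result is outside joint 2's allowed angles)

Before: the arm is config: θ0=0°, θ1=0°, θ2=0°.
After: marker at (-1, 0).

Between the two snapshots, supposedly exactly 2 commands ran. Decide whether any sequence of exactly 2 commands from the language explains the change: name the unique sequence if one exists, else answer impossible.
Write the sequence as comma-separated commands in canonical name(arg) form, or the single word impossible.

begin: config: θ0=0°, θ1=0°, θ2=0°
step 1 (rotate(2, 90)): config: θ0=0°, θ1=0°, θ2=90°
step 2 (rotate(2, 90)): config: θ0=0°, θ1=0°, θ2=180°
uniquely the one of 36 2-step routes that fits.

rotate(2, 90), rotate(2, 90)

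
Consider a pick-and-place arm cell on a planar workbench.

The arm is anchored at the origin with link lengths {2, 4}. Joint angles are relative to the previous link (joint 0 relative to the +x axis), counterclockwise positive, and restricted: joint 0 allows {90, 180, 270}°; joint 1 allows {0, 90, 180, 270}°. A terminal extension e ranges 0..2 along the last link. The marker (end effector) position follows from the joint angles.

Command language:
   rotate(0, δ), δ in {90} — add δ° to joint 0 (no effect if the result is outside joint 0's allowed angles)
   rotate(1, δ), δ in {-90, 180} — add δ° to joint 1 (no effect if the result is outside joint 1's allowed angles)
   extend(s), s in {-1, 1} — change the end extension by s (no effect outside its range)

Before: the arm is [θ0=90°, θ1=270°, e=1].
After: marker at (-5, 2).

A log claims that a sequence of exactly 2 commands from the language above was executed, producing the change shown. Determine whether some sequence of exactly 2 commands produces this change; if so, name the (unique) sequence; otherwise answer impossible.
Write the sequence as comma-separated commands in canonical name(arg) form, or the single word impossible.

begin: [θ0=90°, θ1=270°, e=1]
step 1 (rotate(1, -90)): [θ0=90°, θ1=180°, e=1]
step 2 (rotate(1, -90)): [θ0=90°, θ1=90°, e=1]
no rival 2-sequence matches.

rotate(1, -90), rotate(1, -90)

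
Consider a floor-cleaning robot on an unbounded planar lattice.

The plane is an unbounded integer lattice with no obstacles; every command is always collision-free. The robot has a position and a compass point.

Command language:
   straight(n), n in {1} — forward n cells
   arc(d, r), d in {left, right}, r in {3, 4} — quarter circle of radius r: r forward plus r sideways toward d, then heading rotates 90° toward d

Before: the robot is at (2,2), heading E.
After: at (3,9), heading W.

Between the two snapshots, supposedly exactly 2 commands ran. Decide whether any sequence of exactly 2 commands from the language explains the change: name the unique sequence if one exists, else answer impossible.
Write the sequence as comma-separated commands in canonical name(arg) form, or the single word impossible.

arc(left, 4), arc(left, 3)

key: order matters: swapping arc(left, 4) and arc(left, 3) lands elsewhere
from: at (2,2), heading E
[1] after arc(left, 4): at (6,6), heading N
[2] after arc(left, 3): at (3,9), heading W
uniquely the one of 25 2-step routes that fits.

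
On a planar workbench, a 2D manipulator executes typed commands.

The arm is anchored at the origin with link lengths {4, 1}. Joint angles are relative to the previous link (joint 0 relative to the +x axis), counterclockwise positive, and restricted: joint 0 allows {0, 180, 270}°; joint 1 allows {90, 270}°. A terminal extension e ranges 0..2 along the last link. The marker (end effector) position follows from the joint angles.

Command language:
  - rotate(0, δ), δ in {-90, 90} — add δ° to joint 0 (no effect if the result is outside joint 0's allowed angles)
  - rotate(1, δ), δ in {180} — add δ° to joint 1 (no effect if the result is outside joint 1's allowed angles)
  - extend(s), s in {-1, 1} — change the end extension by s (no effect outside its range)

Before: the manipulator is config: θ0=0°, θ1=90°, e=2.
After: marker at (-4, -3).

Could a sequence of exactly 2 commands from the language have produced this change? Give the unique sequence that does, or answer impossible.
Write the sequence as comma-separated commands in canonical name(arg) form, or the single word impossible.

from: config: θ0=0°, θ1=90°, e=2
step 1 (rotate(0, -90)): config: θ0=270°, θ1=90°, e=2
step 2 (rotate(0, -90)): config: θ0=180°, θ1=90°, e=2
uniquely the one of 25 2-step routes that fits.

rotate(0, -90), rotate(0, -90)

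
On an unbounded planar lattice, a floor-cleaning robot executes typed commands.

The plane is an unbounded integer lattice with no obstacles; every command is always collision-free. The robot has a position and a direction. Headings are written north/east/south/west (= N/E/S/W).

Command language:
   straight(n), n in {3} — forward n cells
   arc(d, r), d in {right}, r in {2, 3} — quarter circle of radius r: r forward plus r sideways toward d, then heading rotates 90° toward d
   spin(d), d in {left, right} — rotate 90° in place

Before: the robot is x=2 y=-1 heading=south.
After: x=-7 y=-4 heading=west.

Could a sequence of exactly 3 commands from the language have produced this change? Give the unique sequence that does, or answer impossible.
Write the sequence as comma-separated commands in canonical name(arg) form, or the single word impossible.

arc(right, 3), straight(3), straight(3)

key: position moved to (-7,-4) AND the heading swung to W — translation plus rotation needed
initial: x=2 y=-1 heading=south
step 1 (arc(right, 3)): x=-1 y=-4 heading=west
step 2 (straight(3)): x=-4 y=-4 heading=west
step 3 (straight(3)): x=-7 y=-4 heading=west
all 125 alternatives checked — unique.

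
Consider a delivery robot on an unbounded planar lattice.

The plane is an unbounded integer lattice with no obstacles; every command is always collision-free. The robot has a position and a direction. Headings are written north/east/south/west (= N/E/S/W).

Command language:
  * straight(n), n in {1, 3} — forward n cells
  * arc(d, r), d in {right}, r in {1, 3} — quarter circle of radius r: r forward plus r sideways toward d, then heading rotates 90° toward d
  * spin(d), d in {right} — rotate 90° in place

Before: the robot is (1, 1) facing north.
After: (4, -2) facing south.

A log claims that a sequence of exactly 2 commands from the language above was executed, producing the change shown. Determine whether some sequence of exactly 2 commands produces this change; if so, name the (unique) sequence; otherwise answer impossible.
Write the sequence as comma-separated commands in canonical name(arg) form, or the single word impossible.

spin(right), arc(right, 3)

key: cell and facing (now S) both changed — the 2 commands mix motion and turning
initial: (1, 1) facing north
[1] after spin(right): (1, 1) facing east
[2] after arc(right, 3): (4, -2) facing south
uniquely the one of 25 2-step routes that fits.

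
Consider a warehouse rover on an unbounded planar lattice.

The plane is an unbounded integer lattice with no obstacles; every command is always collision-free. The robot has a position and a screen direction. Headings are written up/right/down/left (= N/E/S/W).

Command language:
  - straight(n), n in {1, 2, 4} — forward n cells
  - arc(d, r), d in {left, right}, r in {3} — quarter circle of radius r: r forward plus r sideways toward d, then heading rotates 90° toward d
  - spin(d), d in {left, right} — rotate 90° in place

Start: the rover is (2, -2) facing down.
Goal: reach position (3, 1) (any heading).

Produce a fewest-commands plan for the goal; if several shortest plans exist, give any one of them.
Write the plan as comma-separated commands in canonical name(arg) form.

begin: (2, -2) facing down
[1] after spin(left): (2, -2) facing right
[2] after straight(4): (6, -2) facing right
[3] after spin(left): (6, -2) facing up
[4] after arc(left, 3): (3, 1) facing left
no 3-step plan works, so 4 is optimal.

spin(left), straight(4), spin(left), arc(left, 3)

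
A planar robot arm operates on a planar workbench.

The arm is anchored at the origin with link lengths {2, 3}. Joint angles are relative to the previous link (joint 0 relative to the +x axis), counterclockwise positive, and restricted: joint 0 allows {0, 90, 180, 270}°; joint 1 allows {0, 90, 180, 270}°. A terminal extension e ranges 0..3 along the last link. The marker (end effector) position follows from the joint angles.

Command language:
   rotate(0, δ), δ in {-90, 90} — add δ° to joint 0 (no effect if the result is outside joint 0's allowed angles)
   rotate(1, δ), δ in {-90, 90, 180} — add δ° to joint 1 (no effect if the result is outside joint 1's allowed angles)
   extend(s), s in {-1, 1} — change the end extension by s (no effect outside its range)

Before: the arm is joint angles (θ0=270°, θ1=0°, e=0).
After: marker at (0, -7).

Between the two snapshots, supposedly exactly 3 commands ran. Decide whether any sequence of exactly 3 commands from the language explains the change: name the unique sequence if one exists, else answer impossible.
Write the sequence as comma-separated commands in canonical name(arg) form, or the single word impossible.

extend(-1), extend(1), extend(1)

key: running extend(1) before extend(-1) would end elsewhere — order is forced
from: joint angles (θ0=270°, θ1=0°, e=0)
t=1 extend(-1) ⇒ joint angles (θ0=270°, θ1=0°, e=0)
t=2 extend(1) ⇒ joint angles (θ0=270°, θ1=0°, e=1)
t=3 extend(1) ⇒ joint angles (θ0=270°, θ1=0°, e=2)
all 343 alternatives checked — unique.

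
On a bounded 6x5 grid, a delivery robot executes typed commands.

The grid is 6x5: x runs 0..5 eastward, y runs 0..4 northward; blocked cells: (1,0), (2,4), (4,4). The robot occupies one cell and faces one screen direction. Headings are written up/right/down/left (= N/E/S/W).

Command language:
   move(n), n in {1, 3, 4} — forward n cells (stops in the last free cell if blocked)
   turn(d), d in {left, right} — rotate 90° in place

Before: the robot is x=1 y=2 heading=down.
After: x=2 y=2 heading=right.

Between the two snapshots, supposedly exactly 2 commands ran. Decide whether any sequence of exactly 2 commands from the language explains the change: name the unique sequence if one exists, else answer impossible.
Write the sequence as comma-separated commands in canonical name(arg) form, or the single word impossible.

key: cell and facing (now E) both changed — the 2 commands mix motion and turning
t0: x=1 y=2 heading=down
1. turn(left) → x=1 y=2 heading=right
2. move(1) → x=2 y=2 heading=right
uniquely the one of 25 2-step routes that fits.

turn(left), move(1)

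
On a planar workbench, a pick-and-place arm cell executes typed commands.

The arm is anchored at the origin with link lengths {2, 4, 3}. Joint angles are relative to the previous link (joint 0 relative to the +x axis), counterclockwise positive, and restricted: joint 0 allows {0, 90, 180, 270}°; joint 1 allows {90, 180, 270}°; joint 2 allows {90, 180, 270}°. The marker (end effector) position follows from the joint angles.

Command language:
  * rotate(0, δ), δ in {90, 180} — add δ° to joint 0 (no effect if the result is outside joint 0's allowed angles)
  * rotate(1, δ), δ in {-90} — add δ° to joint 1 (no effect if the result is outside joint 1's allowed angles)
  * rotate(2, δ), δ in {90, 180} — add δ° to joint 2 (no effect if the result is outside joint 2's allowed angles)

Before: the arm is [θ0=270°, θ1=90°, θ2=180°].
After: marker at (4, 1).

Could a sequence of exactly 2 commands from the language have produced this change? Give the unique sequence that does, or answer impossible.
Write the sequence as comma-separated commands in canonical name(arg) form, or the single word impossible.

key: order matters: swapping rotate(2, 90) and rotate(2, 180) lands elsewhere
from: [θ0=270°, θ1=90°, θ2=180°]
t=1 rotate(2, 90) ⇒ [θ0=270°, θ1=90°, θ2=270°]
t=2 rotate(2, 180) ⇒ [θ0=270°, θ1=90°, θ2=90°]
no rival 2-sequence matches.

rotate(2, 90), rotate(2, 180)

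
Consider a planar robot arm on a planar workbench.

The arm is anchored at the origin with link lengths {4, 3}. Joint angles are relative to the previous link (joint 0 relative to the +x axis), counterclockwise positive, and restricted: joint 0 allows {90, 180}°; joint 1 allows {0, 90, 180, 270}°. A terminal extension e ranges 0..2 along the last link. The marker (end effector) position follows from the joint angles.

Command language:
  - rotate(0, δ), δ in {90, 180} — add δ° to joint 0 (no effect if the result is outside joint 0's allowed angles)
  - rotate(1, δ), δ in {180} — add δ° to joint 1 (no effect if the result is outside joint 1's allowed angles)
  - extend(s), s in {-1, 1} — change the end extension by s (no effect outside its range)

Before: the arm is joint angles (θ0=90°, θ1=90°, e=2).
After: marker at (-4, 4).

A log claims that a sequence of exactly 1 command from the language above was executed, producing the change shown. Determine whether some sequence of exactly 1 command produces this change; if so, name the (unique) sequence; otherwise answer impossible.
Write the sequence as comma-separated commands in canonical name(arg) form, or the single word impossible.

extend(-1)

initial: joint angles (θ0=90°, θ1=90°, e=2)
1. extend(-1) → joint angles (θ0=90°, θ1=90°, e=1)
all 5 alternatives checked — unique.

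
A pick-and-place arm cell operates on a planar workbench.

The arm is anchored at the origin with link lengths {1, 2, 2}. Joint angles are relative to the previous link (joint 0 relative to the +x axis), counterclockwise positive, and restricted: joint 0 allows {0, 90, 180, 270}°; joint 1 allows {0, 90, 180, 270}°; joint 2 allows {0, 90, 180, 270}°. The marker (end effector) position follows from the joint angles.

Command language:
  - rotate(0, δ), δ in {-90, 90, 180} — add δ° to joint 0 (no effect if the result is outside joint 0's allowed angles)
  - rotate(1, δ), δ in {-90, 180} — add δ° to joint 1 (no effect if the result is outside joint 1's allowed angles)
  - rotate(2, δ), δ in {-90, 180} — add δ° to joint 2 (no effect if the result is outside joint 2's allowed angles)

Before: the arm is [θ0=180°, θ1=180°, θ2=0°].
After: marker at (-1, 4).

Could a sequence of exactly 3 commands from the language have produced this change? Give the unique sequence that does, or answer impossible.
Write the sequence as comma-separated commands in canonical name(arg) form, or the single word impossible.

begin: [θ0=180°, θ1=180°, θ2=0°]
step 1 (rotate(1, -90)): [θ0=180°, θ1=90°, θ2=0°]
step 2 (rotate(1, -90)): [θ0=180°, θ1=0°, θ2=0°]
step 3 (rotate(1, -90)): [θ0=180°, θ1=270°, θ2=0°]
no other 3-command option fits: unique.

rotate(1, -90), rotate(1, -90), rotate(1, -90)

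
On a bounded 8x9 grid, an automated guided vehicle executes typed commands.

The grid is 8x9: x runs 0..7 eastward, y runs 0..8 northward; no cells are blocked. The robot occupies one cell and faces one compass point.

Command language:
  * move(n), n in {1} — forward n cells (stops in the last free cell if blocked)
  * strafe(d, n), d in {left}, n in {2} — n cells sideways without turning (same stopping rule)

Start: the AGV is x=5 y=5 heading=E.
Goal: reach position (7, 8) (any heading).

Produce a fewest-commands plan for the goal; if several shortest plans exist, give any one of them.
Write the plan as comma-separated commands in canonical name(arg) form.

strafe(left, 2), strafe(left, 2), move(1), move(1)

initial: x=5 y=5 heading=E
step 1 (strafe(left, 2)): x=5 y=7 heading=E
step 2 (strafe(left, 2)): x=5 y=8 heading=E
step 3 (move(1)): x=6 y=8 heading=E
step 4 (move(1)): x=7 y=8 heading=E
nothing shorter than 4 reaches the goal.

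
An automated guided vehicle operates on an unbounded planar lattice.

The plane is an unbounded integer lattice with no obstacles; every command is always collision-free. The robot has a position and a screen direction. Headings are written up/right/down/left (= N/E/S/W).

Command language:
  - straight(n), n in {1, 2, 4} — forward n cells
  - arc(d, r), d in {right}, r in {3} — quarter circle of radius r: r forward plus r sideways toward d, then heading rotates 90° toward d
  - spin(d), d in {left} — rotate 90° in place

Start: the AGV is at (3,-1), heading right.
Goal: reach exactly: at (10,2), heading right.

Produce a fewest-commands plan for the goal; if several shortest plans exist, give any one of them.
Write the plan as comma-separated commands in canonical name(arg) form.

straight(4), spin(left), arc(right, 3)

start: at (3,-1), heading right
t=1 straight(4) ⇒ at (7,-1), heading right
t=2 spin(left) ⇒ at (7,-1), heading up
t=3 arc(right, 3) ⇒ at (10,2), heading right
no 2-step plan works, so 3 is optimal.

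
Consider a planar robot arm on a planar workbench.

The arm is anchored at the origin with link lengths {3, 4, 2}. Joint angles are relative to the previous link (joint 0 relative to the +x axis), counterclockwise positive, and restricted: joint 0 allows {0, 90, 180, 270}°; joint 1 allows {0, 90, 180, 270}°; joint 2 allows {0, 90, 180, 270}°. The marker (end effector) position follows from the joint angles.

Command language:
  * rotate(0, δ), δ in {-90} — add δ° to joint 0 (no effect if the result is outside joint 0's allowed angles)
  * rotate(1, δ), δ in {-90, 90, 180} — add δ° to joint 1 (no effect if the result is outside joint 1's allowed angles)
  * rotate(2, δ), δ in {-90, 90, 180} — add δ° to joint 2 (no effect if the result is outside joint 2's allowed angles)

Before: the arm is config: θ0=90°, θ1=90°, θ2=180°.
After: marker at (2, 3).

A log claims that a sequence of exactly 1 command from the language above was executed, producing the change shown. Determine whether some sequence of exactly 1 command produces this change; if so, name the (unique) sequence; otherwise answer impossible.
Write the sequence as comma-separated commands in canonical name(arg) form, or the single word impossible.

begin: config: θ0=90°, θ1=90°, θ2=180°
[1] after rotate(1, 180): config: θ0=90°, θ1=270°, θ2=180°
all 7 alternatives checked — unique.

rotate(1, 180)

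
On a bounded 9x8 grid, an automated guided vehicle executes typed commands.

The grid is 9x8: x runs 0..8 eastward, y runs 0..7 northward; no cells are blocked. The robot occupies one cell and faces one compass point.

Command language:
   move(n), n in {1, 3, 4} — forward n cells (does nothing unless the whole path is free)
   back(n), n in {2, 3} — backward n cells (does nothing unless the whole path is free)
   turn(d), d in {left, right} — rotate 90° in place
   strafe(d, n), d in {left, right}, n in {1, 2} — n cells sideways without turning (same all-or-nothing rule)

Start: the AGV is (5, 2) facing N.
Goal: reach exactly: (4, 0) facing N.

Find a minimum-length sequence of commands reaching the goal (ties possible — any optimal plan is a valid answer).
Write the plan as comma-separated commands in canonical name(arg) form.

back(2), strafe(left, 1)

from: (5, 2) facing N
t=1 back(2) ⇒ (5, 0) facing N
t=2 strafe(left, 1) ⇒ (4, 0) facing N
shorter routes all fall short; 2 is best.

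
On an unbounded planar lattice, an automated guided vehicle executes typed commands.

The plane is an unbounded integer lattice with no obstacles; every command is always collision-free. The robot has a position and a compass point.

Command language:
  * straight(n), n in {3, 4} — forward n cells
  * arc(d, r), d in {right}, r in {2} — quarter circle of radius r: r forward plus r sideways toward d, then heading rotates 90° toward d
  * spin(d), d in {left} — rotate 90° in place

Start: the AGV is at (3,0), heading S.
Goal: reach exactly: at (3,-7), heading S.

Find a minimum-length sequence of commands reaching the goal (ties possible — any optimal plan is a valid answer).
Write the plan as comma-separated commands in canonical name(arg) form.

straight(3), straight(4)

from: at (3,0), heading S
[1] after straight(3): at (3,-3), heading S
[2] after straight(4): at (3,-7), heading S
shorter routes all fall short; 2 is best.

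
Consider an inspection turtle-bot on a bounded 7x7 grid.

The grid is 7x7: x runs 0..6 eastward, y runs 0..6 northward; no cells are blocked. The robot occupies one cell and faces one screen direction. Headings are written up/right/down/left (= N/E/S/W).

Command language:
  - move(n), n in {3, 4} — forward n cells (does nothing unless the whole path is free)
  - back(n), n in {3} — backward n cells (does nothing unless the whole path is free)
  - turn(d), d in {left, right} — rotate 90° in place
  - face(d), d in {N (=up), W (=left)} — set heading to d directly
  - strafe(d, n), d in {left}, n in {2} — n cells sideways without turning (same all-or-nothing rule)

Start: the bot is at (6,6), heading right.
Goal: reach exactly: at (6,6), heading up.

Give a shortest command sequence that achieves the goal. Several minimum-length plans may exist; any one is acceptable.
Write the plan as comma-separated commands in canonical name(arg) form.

begin: at (6,6), heading right
1. face(N) → at (6,6), heading up
shorter routes all fall short; 1 is best.

face(N)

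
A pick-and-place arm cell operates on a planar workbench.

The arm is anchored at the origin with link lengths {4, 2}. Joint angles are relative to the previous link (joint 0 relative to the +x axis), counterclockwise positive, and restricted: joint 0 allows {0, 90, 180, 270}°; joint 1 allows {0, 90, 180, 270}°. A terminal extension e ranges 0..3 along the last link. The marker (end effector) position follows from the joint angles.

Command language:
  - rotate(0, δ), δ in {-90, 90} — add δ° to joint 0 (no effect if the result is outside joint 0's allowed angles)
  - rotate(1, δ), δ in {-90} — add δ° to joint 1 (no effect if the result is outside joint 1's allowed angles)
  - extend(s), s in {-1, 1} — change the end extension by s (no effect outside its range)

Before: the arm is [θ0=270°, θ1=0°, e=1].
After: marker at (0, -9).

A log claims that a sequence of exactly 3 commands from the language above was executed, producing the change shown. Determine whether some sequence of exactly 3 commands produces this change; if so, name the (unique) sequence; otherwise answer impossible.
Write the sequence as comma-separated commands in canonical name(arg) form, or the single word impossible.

begin: [θ0=270°, θ1=0°, e=1]
[1] after extend(1): [θ0=270°, θ1=0°, e=2]
[2] after extend(1): [θ0=270°, θ1=0°, e=3]
[3] after extend(1): [θ0=270°, θ1=0°, e=3]
no other 3-command option fits: unique.

extend(1), extend(1), extend(1)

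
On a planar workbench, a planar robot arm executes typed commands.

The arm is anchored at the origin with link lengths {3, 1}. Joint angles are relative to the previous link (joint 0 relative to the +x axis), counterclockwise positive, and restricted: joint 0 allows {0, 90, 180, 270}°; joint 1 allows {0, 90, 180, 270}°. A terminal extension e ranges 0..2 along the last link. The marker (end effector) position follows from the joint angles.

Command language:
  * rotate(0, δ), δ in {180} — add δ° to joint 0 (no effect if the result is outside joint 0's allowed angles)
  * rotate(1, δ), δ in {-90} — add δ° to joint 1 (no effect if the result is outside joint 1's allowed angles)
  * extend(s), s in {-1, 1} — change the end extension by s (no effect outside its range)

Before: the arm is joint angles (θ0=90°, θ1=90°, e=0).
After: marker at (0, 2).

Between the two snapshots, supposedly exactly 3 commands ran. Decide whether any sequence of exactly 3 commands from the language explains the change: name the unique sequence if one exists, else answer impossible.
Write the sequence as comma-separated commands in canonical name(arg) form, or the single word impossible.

rotate(1, -90), rotate(1, -90), rotate(1, -90)

t0: joint angles (θ0=90°, θ1=90°, e=0)
step 1 (rotate(1, -90)): joint angles (θ0=90°, θ1=0°, e=0)
step 2 (rotate(1, -90)): joint angles (θ0=90°, θ1=270°, e=0)
step 3 (rotate(1, -90)): joint angles (θ0=90°, θ1=180°, e=0)
uniquely the one of 64 3-step routes that fits.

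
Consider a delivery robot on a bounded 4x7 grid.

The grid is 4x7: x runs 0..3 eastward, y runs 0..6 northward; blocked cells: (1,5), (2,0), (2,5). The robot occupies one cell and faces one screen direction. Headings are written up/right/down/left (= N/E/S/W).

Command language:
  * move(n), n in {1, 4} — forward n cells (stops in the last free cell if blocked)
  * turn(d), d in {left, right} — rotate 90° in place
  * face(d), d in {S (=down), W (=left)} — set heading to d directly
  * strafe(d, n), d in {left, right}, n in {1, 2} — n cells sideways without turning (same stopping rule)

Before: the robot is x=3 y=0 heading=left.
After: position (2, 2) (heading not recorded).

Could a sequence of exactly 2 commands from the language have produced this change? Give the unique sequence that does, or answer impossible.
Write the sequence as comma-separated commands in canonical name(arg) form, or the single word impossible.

strafe(right, 2), move(1)

key: running move(1) before strafe(right, 2) would end elsewhere — order is forced
t0: x=3 y=0 heading=left
step 1 (strafe(right, 2)): x=3 y=2 heading=left
step 2 (move(1)): x=2 y=2 heading=left
no other 2-command option fits: unique.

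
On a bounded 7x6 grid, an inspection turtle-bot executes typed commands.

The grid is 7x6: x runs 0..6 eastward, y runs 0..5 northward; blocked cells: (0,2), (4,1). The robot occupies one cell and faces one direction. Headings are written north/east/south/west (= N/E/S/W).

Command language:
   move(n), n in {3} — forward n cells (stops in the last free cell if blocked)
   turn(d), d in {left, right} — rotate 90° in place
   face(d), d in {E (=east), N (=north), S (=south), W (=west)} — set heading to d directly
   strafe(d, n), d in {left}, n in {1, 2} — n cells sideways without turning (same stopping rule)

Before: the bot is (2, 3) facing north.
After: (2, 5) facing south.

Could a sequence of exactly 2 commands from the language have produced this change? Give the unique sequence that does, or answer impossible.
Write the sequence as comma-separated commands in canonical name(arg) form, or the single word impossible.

move(3), face(S)

key: running face(S) before move(3) would end elsewhere — order is forced
begin: (2, 3) facing north
t=1 move(3) ⇒ (2, 5) facing north
t=2 face(S) ⇒ (2, 5) facing south
all 81 alternatives checked — unique.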